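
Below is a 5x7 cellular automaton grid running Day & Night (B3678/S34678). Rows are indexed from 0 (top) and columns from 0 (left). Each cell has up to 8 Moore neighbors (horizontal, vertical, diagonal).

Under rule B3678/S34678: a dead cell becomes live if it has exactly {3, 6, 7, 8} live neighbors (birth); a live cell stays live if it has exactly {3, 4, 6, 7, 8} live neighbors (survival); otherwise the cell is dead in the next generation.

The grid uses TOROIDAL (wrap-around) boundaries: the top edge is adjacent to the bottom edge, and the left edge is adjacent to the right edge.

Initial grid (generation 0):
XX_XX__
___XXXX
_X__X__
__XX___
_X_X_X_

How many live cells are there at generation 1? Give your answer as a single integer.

Simulating step by step:
Generation 0 (given above): 15 live cells
Generation 1: 14 live cells
X__XX__
_X_X_X_
____X__
_XXX___
XXXX___
Population at generation 1: 14

Answer: 14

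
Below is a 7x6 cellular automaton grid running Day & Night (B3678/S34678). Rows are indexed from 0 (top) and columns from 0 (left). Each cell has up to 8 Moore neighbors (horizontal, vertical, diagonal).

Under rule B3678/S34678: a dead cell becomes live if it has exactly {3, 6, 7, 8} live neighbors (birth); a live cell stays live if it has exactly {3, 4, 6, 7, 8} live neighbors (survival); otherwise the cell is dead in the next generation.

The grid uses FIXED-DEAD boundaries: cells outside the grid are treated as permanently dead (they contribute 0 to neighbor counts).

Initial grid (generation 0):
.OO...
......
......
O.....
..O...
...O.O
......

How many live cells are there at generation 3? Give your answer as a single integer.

Answer: 0

Derivation:
Simulating step by step:
Generation 0 (given above): 6 live cells
Generation 1: 0 live cells
......
......
......
......
......
......
......
Generation 2: 0 live cells
......
......
......
......
......
......
......
Generation 3: 0 live cells
......
......
......
......
......
......
......
Population at generation 3: 0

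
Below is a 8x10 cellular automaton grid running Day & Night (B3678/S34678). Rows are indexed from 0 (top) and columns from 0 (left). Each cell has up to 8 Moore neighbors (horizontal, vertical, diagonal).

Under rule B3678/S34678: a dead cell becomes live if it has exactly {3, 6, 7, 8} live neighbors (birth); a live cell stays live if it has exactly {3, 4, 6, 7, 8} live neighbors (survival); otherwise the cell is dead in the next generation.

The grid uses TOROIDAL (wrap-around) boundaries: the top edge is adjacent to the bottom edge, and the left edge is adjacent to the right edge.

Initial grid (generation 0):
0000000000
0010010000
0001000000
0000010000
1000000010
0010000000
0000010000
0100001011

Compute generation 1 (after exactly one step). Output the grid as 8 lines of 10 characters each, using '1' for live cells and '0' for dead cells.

Answer: 0000000000
0000000000
0000100000
0000000000
0000000000
0000000000
0000000000
0000000000

Derivation:
Simulating step by step:
Generation 0 (given above): 12 live cells
Generation 1: 1 live cells
(generation 1 grid is the final answer)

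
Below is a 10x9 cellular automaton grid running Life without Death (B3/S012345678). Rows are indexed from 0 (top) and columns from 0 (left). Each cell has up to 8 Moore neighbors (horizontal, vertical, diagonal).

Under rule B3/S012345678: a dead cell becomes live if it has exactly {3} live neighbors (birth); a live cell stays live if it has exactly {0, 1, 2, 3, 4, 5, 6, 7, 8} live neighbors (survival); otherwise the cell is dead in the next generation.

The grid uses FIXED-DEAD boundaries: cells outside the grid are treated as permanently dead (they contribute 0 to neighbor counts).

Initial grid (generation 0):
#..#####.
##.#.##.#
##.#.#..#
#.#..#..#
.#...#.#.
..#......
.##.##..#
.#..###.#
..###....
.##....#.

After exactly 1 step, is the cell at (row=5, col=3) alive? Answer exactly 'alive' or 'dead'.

Simulating step by step:
Generation 0 (given above): 41 live cells
Generation 1: 55 live cells
########.
##.#.##.#
##.#.#..#
#.#..#.##
.##..###.
..#####..
.##.#####
.#..#####
..###.##.
.##....#.

Cell (5,3) at generation 1: 1 -> alive

Answer: alive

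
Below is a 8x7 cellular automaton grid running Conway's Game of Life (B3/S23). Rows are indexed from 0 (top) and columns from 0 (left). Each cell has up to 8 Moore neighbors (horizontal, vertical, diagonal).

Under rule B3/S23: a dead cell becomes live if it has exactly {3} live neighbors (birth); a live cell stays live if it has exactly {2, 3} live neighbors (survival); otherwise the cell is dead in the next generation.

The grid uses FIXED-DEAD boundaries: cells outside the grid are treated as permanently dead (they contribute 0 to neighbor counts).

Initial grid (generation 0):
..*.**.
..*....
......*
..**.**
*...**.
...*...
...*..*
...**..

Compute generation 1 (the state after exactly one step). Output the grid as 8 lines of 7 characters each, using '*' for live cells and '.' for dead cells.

Simulating step by step:
Generation 0 (given above): 17 live cells
Generation 1: 18 live cells
(generation 1 grid is the final answer)

Answer: ...*...
...*.*.
..**.**
...*..*
..*..**
...*.*.
..**...
...**..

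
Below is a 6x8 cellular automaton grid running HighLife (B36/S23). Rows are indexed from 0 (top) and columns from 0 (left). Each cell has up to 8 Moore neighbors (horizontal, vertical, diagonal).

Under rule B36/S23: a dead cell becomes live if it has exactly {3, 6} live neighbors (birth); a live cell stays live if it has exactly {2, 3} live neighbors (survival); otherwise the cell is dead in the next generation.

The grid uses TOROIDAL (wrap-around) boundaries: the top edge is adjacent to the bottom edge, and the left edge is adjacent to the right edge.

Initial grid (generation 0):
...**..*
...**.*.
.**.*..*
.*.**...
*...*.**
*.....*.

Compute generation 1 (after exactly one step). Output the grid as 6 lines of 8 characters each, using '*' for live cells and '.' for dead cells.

Answer: ...**.**
*.....**
**.*....
.*..*.*.
**.**.*.
*..**.**

Derivation:
Simulating step by step:
Generation 0 (given above): 19 live cells
Generation 1: 23 live cells
(generation 1 grid is the final answer)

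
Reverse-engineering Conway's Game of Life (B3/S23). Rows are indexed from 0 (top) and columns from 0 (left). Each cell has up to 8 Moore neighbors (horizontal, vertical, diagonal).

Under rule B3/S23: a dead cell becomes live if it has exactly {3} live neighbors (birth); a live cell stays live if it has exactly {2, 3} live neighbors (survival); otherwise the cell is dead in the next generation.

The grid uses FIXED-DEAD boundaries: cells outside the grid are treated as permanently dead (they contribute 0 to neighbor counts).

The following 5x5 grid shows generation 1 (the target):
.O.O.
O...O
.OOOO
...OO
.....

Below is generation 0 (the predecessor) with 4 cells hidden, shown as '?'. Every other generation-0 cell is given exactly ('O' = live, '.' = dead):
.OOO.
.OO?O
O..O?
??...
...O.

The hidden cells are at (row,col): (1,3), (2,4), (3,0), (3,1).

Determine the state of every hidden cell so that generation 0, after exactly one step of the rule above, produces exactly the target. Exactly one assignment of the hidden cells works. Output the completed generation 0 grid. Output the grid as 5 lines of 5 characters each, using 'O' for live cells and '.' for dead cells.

Hidden generation-0 cells (in order): (1,3), (2,4), (3,0), (3,1).
A hidden cell only influences target cells in its own 3x3 neighborhood. Try each of the 2^4 = 16 assignments, step the completed generation 0 forward once under B3/S23, and compare with the target:
  (1,3)=. (2,4)=. (3,0)=. (3,1)=. -> step gives (2,4)='.' but target has 'O' -> reject
  (1,3)=. (2,4)=. (3,0)=. (3,1)=O -> step gives (2,0)='O' but target has '.' -> reject
  (1,3)=. (2,4)=. (3,0)=O (3,1)=. -> step gives (2,0)='O' but target has '.' -> reject
  (1,3)=. (2,4)=. (3,0)=O (3,1)=O -> step gives (2,0)='O' but target has '.' -> reject
  (1,3)=. (2,4)=O (3,0)=. (3,1)=. -> step reproduces the target at every cell -> ACCEPT
  (1,3)=. (2,4)=O (3,0)=. (3,1)=O -> step gives (2,0)='O' but target has '.' -> reject
  (1,3)=. (2,4)=O (3,0)=O (3,1)=. -> step gives (2,0)='O' but target has '.' -> reject
  (1,3)=. (2,4)=O (3,0)=O (3,1)=O -> step gives (2,0)='O' but target has '.' -> reject
  (1,3)=O (2,4)=. (3,0)=. (3,1)=. -> step gives (0,3)='.' but target has 'O' -> reject
  (1,3)=O (2,4)=. (3,0)=. (3,1)=O -> step gives (0,3)='.' but target has 'O' -> reject
  (1,3)=O (2,4)=. (3,0)=O (3,1)=. -> step gives (0,3)='.' but target has 'O' -> reject
  (1,3)=O (2,4)=. (3,0)=O (3,1)=O -> step gives (0,3)='.' but target has 'O' -> reject
  (1,3)=O (2,4)=O (3,0)=. (3,1)=. -> step gives (0,3)='.' but target has 'O' -> reject
  (1,3)=O (2,4)=O (3,0)=. (3,1)=O -> step gives (0,3)='.' but target has 'O' -> reject
  (1,3)=O (2,4)=O (3,0)=O (3,1)=. -> step gives (0,3)='.' but target has 'O' -> reject
  (1,3)=O (2,4)=O (3,0)=O (3,1)=O -> step gives (0,3)='.' but target has 'O' -> reject
Unique solution: (1,3)=dead, (2,4)=live, (3,0)=dead, (3,1)=dead.
Check: live-neighbor counts of every cell in the completed generation 0:
23432
34563
13332
11233
00101
Applying B3/S23 to generation 0 with these counts gives:
.O.O.
O...O
.OOOO
...OO
.....
which matches the target exactly.

Answer: .OOO.
.OO.O
O..OO
.....
...O.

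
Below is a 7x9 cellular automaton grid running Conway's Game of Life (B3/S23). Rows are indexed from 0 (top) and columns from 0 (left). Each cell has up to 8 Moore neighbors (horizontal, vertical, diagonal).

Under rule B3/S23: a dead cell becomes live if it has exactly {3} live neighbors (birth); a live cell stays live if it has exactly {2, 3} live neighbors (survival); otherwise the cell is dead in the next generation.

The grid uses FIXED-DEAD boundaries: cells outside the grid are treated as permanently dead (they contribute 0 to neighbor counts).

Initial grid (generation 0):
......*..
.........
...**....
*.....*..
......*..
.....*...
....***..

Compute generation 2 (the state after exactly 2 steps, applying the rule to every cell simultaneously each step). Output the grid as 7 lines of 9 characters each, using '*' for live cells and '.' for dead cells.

Simulating step by step:
Generation 0 (given above): 10 live cells
Generation 1: 7 live cells
.........
.........
.........
.....*...
.....**..
....*....
....***..
Generation 2: 8 live cells
(generation 2 grid is the final answer)

Answer: .........
.........
.........
.....**..
....***..
....*....
....**...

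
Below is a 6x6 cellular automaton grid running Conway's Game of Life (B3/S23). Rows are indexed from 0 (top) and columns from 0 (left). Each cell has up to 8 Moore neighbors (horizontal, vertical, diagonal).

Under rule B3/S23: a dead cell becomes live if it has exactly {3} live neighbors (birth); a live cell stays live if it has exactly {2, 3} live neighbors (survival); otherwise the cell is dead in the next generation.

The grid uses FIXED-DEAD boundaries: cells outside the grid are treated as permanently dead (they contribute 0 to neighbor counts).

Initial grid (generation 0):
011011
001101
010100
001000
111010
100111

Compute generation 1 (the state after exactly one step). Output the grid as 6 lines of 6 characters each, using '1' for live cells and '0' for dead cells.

Answer: 011011
000001
010110
100000
101011
101111

Derivation:
Simulating step by step:
Generation 0 (given above): 18 live cells
Generation 1: 18 live cells
(generation 1 grid is the final answer)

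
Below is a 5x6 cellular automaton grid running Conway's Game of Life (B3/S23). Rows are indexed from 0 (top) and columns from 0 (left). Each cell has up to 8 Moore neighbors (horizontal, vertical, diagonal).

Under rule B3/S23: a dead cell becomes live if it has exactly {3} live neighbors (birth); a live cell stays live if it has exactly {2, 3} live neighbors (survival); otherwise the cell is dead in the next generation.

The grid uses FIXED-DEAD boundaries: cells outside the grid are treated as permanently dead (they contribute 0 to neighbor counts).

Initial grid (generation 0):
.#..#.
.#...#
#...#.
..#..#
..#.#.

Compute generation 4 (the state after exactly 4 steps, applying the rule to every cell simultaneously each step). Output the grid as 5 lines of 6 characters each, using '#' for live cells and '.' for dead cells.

Simulating step by step:
Generation 0 (given above): 10 live cells
Generation 1: 11 live cells
......
##..##
.#..##
.#..##
...#..
Generation 2: 11 live cells
......
##..##
.###..
..##.#
....#.
Generation 3: 9 live cells
......
##.##.
#....#
.#....
...##.
Generation 4: 7 live cells
(generation 4 grid is the final answer)

Answer: ......
##..#.
#.#.#.
....#.
......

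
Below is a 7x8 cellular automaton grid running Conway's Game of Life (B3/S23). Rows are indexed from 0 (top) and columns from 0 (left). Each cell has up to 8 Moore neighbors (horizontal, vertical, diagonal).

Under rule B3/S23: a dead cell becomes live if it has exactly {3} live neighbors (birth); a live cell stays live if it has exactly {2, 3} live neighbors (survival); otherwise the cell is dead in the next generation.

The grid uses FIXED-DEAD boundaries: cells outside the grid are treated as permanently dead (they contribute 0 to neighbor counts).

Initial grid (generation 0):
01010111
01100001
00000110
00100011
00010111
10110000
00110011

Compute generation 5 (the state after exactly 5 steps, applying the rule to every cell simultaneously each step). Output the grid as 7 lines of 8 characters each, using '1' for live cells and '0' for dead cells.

Answer: 01000011
10101101
00001100
01011110
01011001
10000010
11110010

Derivation:
Simulating step by step:
Generation 0 (given above): 24 live cells
Generation 1: 21 live cells
01000011
01101001
01100100
00001000
01011101
01000100
01110000
Generation 2: 24 live cells
01100011
10010101
01101100
01000010
00110110
11000110
01100000
Generation 3: 28 live cells
01100011
10010101
11111100
01000010
10101001
10011110
11100000
Generation 4: 25 live cells
01100011
10000101
10010100
00000010
10101001
10001110
11111100
Generation 5: 26 live cells
(generation 5 grid is the final answer)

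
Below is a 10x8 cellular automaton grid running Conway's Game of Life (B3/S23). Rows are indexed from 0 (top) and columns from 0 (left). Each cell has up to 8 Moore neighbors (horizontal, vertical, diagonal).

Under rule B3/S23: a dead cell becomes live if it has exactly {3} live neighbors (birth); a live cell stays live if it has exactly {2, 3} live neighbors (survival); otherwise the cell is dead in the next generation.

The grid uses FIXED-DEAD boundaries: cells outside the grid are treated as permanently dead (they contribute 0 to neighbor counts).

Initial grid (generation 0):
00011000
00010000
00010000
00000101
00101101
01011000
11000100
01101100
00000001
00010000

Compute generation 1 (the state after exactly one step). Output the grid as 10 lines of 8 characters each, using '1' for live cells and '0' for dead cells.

Simulating step by step:
Generation 0 (given above): 22 live cells
Generation 1: 24 live cells
(generation 1 grid is the final answer)

Answer: 00011000
00110000
00001000
00010100
00100100
11010010
10000100
11101110
00111000
00000000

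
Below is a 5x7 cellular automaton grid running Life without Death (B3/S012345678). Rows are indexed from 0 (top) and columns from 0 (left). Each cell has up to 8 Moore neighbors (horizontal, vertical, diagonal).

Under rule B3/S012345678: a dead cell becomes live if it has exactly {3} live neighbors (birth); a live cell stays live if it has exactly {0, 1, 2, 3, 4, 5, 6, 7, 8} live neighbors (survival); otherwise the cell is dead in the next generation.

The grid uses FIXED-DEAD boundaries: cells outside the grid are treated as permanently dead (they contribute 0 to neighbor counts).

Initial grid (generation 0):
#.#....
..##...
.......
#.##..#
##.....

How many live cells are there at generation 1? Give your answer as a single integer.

Simulating step by step:
Generation 0 (given above): 10 live cells
Generation 1: 15 live cells
####...
.###...
.#.....
#.##..#
###....
Population at generation 1: 15

Answer: 15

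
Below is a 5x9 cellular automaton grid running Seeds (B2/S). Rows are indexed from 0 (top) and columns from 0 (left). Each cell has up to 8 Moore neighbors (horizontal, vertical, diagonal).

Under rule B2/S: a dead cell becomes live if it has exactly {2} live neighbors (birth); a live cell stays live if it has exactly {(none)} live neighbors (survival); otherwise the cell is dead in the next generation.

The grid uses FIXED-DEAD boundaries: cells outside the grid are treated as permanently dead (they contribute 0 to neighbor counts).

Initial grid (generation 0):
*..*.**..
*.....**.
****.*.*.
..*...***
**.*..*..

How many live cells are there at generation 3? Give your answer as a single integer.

Simulating step by step:
Generation 0 (given above): 21 live cells
Generation 1: 6 live cells
.*..*....
........*
....*....
.........
.....*..*
Generation 2: 5 live cells
.........
...***...
.........
....**...
.........
Generation 3: 5 live cells
...*.*...
.........
......*..
.........
....**...
Population at generation 3: 5

Answer: 5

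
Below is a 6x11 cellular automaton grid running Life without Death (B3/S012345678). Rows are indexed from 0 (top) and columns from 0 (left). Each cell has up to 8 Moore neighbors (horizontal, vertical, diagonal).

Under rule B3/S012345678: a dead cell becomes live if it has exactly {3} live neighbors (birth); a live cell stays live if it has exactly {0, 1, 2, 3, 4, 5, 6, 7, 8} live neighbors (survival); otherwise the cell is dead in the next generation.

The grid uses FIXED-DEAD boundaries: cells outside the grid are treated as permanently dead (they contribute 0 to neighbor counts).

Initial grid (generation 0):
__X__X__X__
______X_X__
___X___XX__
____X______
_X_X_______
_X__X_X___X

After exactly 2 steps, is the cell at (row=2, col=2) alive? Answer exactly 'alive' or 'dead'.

Simulating step by step:
Generation 0 (given above): 15 live cells
Generation 1: 23 live cells
__X__X_XX__
______X_XX_
___X___XX__
__XXX______
_XXXXX_____
_XX_X_X___X
Generation 2: 30 live cells
__X__XXXXX_
______X_XX_
__XXX__XXX_
_XXXXX_____
_XXXXX_____
_XX_X_X___X

Cell (2,2) at generation 2: 1 -> alive

Answer: alive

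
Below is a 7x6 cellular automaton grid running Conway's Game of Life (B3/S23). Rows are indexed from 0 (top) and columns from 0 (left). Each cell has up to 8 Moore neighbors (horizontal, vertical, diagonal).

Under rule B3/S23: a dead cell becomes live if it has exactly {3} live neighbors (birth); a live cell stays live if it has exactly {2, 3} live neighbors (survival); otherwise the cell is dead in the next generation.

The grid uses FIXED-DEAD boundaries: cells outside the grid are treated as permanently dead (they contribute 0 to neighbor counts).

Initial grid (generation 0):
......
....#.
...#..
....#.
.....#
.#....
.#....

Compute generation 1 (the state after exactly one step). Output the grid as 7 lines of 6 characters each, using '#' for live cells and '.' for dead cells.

Simulating step by step:
Generation 0 (given above): 6 live cells
Generation 1: 3 live cells
(generation 1 grid is the final answer)

Answer: ......
......
...##.
....#.
......
......
......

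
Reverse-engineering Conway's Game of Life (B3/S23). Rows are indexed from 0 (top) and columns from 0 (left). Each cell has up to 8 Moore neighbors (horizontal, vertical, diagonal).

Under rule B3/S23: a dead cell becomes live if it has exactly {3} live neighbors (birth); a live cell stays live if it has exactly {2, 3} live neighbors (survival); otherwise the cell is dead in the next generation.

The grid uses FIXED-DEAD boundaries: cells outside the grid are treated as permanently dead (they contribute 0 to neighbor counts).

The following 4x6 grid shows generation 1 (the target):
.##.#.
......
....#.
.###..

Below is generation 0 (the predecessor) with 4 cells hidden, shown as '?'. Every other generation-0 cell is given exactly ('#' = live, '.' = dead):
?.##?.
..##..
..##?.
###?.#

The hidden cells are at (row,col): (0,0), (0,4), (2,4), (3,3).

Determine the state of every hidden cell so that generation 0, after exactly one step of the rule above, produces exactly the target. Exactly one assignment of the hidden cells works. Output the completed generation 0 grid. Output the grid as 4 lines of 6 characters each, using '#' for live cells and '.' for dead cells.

Answer: #.###.
..##..
..##..
###..#

Derivation:
Hidden generation-0 cells (in order): (0,0), (0,4), (2,4), (3,3).
A hidden cell only influences target cells in its own 3x3 neighborhood. Try each of the 2^4 = 16 assignments, step the completed generation 0 forward once under B3/S23, and compare with the target:
  (0,0)=. (0,4)=. (2,4)=. (3,3)=. -> step gives (0,1)='.' but target has '#' -> reject
  (0,0)=. (0,4)=. (2,4)=. (3,3)=# -> step gives (0,1)='.' but target has '#' -> reject
  (0,0)=. (0,4)=. (2,4)=# (3,3)=. -> step gives (0,1)='.' but target has '#' -> reject
  (0,0)=. (0,4)=. (2,4)=# (3,3)=# -> step gives (0,1)='.' but target has '#' -> reject
  (0,0)=. (0,4)=# (2,4)=. (3,3)=. -> step gives (0,1)='.' but target has '#' -> reject
  (0,0)=. (0,4)=# (2,4)=. (3,3)=# -> step gives (0,1)='.' but target has '#' -> reject
  (0,0)=. (0,4)=# (2,4)=# (3,3)=. -> step gives (0,1)='.' but target has '#' -> reject
  (0,0)=. (0,4)=# (2,4)=# (3,3)=# -> step gives (0,1)='.' but target has '#' -> reject
  (0,0)=# (0,4)=. (2,4)=. (3,3)=. -> step gives (0,3)='#' but target has '.' -> reject
  (0,0)=# (0,4)=. (2,4)=. (3,3)=# -> step gives (0,3)='#' but target has '.' -> reject
  (0,0)=# (0,4)=. (2,4)=# (3,3)=. -> step gives (0,3)='#' but target has '.' -> reject
  (0,0)=# (0,4)=. (2,4)=# (3,3)=# -> step gives (0,3)='#' but target has '.' -> reject
  (0,0)=# (0,4)=# (2,4)=. (3,3)=. -> step reproduces the target at every cell -> ACCEPT
  (0,0)=# (0,4)=# (2,4)=. (3,3)=# -> step gives (2,4)='.' but target has '#' -> reject
  (0,0)=# (0,4)=# (2,4)=# (3,3)=. -> step gives (3,3)='.' but target has '#' -> reject
  (0,0)=# (0,4)=# (2,4)=# (3,3)=# -> step gives (2,4)='.' but target has '#' -> reject
Unique solution: (0,0)=live, (0,4)=live, (2,4)=dead, (3,3)=dead.
Check: live-neighbor counts of every cell in the completed generation 0:
033421
145641
255431
133320
Applying B3/S23 to generation 0 with these counts gives:
.##.#.
......
....#.
.###..
which matches the target exactly.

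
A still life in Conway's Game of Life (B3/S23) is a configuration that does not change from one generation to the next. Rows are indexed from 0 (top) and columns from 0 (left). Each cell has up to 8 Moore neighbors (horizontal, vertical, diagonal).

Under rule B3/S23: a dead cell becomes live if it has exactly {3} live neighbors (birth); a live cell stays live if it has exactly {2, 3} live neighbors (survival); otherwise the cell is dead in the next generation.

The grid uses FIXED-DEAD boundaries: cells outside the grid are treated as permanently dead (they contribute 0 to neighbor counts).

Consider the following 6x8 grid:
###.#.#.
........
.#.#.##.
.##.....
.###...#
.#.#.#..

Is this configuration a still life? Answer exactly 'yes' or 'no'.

Compute generation 1 and compare to generation 0 (given above):
Generation 1:
.#......
#..##.#.
.#......
#...#.#.
#..##...
.#.##...
Cell (0,0) differs: gen0=1 vs gen1=0 -> NOT a still life.

Answer: no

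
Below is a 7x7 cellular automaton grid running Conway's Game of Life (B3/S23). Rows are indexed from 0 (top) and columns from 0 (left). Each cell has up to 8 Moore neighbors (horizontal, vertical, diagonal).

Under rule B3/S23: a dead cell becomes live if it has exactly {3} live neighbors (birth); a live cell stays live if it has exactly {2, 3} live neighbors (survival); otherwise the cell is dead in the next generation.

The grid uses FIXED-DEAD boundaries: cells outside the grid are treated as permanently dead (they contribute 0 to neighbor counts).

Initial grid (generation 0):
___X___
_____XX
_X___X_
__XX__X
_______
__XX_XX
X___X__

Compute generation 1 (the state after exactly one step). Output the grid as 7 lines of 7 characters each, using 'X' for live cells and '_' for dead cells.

Simulating step by step:
Generation 0 (given above): 14 live cells
Generation 1: 16 live cells
(generation 1 grid is the final answer)

Answer: _______
____XXX
__X_XX_
__X____
____XXX
___XXX_
___XXX_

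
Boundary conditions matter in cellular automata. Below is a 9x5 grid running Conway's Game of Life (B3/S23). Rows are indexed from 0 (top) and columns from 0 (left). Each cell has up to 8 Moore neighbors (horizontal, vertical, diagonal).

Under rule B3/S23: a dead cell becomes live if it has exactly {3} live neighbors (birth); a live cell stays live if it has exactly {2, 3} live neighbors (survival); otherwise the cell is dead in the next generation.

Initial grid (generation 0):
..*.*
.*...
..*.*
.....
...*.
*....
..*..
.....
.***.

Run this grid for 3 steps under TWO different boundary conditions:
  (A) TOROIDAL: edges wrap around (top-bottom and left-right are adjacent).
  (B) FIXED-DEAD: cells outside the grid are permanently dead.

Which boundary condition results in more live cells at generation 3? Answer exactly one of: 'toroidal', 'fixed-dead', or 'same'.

Under TOROIDAL boundary, generation 3:
...*.
...*.
***..
.....
.....
.....
.....
.*.*.
.*...
Population = 8

Under FIXED-DEAD boundary, generation 3:
.....
.....
.....
.....
.....
.....
.....
.....
.....
Population = 0

Comparison: toroidal=8, fixed-dead=0 -> toroidal

Answer: toroidal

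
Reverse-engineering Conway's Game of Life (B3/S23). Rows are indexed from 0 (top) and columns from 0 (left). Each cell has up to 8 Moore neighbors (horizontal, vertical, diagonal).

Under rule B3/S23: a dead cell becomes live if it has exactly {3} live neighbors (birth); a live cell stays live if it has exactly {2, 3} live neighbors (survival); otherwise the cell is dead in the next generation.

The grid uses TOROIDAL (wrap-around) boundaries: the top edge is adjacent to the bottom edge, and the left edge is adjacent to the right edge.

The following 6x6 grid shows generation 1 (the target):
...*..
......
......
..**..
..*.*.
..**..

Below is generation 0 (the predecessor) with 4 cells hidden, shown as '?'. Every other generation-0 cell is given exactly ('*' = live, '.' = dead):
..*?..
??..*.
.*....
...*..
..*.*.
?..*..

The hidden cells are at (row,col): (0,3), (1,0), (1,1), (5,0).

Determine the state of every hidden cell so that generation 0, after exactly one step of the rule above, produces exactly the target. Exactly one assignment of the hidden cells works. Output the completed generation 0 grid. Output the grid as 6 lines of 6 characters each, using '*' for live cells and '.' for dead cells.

Hidden generation-0 cells (in order): (0,3), (1,0), (1,1), (5,0).
A hidden cell only influences target cells in its own 3x3 neighborhood. Try each of the 2^4 = 16 assignments, step the completed generation 0 forward once under B3/S23, and compare with the target:
  (0,3)=. (1,0)=. (1,1)=. (5,0)=. -> step reproduces the target at every cell -> ACCEPT
  (0,3)=. (1,0)=. (1,1)=. (5,0)=* -> step gives (5,1)='*' but target has '.' -> reject
  (0,3)=. (1,0)=. (1,1)=* (5,0)=. -> step gives (0,2)='*' but target has '.' -> reject
  (0,3)=. (1,0)=. (1,1)=* (5,0)=* -> step gives (0,1)='*' but target has '.' -> reject
  (0,3)=. (1,0)=* (1,1)=. (5,0)=. -> step gives (1,1)='*' but target has '.' -> reject
  (0,3)=. (1,0)=* (1,1)=. (5,0)=* -> step gives (0,1)='*' but target has '.' -> reject
  (0,3)=. (1,0)=* (1,1)=* (5,0)=. -> step gives (0,1)='*' but target has '.' -> reject
  (0,3)=. (1,0)=* (1,1)=* (5,0)=* -> step gives (0,0)='*' but target has '.' -> reject
  (0,3)=* (1,0)=. (1,1)=. (5,0)=. -> step gives (0,2)='*' but target has '.' -> reject
  (0,3)=* (1,0)=. (1,1)=. (5,0)=* -> step gives (0,2)='*' but target has '.' -> reject
  (0,3)=* (1,0)=. (1,1)=* (5,0)=. -> step gives (0,2)='*' but target has '.' -> reject
  (0,3)=* (1,0)=. (1,1)=* (5,0)=* -> step gives (0,1)='*' but target has '.' -> reject
  (0,3)=* (1,0)=* (1,1)=. (5,0)=. -> step gives (0,2)='*' but target has '.' -> reject
  (0,3)=* (1,0)=* (1,1)=. (5,0)=* -> step gives (0,1)='*' but target has '.' -> reject
  (0,3)=* (1,0)=* (1,1)=* (5,0)=. -> step gives (0,1)='*' but target has '.' -> reject
  (0,3)=* (1,0)=* (1,1)=* (5,0)=* -> step gives (0,0)='*' but target has '.' -> reject
Unique solution: (0,3)=dead, (1,0)=dead, (1,1)=dead, (5,0)=dead.
Check: live-neighbor counts of every cell in the completed generation 0:
011321
122201
102221
123221
012421
023321
Applying B3/S23 to generation 0 with these counts gives:
...*..
......
......
..**..
..*.*.
..**..
which matches the target exactly.

Answer: ..*...
....*.
.*....
...*..
..*.*.
...*..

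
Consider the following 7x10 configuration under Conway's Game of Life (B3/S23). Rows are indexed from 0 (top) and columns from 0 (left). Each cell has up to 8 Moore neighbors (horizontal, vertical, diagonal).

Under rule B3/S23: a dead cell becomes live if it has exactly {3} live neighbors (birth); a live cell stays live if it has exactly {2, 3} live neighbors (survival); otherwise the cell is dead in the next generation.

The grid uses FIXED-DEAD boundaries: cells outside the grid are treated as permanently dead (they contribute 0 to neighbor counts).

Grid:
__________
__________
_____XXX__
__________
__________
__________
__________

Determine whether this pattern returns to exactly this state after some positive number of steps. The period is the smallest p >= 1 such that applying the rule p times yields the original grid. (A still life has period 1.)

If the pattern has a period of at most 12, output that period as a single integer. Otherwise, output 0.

Answer: 2

Derivation:
Simulating and comparing each generation to the original:
Gen 0 (original, given above): 3 live cells
Gen 1: 3 live cells, differs from original
Gen 2: 3 live cells, MATCHES original -> period = 2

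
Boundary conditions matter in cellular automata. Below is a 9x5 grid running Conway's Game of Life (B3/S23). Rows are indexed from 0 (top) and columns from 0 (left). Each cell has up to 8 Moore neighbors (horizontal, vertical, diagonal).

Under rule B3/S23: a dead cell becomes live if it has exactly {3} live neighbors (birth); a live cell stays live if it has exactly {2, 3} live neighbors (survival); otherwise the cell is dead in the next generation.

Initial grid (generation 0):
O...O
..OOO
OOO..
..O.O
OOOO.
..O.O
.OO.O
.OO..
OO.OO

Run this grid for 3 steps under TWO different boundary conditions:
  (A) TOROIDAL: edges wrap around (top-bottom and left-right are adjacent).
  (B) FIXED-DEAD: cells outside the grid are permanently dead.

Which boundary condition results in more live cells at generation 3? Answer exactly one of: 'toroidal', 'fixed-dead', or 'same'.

Answer: toroidal

Derivation:
Under TOROIDAL boundary, generation 3:
.....
.....
.....
O...O
O...O
.....
.....
.....
.....
Population = 4

Under FIXED-DEAD boundary, generation 3:
.....
...OO
.....
.....
.....
.....
.....
.....
.....
Population = 2

Comparison: toroidal=4, fixed-dead=2 -> toroidal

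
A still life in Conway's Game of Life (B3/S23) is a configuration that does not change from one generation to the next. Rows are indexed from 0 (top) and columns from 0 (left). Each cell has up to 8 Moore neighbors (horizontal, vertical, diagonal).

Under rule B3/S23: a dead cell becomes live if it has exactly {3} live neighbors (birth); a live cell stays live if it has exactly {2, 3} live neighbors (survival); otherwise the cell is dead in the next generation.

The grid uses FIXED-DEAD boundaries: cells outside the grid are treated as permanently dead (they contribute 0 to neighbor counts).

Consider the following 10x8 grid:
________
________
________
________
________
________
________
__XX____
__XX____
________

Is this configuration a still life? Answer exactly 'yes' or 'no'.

Compute generation 1 and compare to generation 0 (given above):
Generation 1:
________
________
________
________
________
________
________
__XX____
__XX____
________
The grids are IDENTICAL -> still life.

Answer: yes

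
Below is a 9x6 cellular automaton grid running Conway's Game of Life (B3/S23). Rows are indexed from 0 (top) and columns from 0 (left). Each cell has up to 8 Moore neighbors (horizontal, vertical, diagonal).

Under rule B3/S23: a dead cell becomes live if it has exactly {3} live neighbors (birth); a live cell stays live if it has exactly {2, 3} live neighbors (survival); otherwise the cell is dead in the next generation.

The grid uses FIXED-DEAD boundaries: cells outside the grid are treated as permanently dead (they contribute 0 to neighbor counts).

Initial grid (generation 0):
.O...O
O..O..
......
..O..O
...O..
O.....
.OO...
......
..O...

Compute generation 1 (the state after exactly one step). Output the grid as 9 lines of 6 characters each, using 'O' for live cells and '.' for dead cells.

Simulating step by step:
Generation 0 (given above): 11 live cells
Generation 1: 5 live cells
(generation 1 grid is the final answer)

Answer: ......
......
......
......
......
.OO...
.O....
.OO...
......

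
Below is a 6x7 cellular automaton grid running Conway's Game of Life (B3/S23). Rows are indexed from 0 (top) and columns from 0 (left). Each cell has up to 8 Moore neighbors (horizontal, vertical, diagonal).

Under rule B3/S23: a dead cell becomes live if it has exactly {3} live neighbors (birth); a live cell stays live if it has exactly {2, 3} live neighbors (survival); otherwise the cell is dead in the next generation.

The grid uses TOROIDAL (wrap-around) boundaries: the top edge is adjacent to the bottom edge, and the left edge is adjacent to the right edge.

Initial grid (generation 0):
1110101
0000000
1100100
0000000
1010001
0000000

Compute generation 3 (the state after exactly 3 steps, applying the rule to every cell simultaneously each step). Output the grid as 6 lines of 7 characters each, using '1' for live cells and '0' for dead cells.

Simulating step by step:
Generation 0 (given above): 11 live cells
Generation 1: 10 live cells
1100000
0011011
0000000
0000001
0000000
0011010
Generation 2: 11 live cells
1100010
1110001
0000011
0000000
0000000
0110000
Generation 3: 7 live cells
(generation 3 grid is the final answer)

Answer: 0000000
0010000
0100011
0000000
0000000
1110000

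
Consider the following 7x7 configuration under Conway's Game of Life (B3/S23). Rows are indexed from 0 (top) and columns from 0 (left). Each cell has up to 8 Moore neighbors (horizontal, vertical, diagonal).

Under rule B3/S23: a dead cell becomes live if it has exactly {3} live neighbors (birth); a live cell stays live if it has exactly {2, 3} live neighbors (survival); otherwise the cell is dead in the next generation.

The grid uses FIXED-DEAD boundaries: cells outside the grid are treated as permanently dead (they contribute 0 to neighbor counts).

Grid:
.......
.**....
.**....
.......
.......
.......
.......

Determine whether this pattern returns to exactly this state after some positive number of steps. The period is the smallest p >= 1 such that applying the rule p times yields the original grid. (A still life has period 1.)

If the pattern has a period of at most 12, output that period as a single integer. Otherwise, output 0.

Simulating and comparing each generation to the original:
Gen 0 (original, given above): 4 live cells
Gen 1: 4 live cells, MATCHES original -> period = 1

Answer: 1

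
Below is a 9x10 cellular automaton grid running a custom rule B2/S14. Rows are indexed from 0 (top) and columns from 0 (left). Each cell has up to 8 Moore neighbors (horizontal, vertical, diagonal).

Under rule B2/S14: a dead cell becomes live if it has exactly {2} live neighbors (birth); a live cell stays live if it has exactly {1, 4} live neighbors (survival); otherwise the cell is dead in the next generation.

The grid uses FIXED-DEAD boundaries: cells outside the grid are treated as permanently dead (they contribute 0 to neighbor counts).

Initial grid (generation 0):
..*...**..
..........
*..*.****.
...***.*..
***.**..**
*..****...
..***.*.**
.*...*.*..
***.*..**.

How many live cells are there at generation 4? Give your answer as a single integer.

Simulating step by step:
Generation 0 (given above): 40 live cells
Generation 1: 20 live cells
......**..
.****.....
..*...*...
...*...*..
.........*
..........
*..*..*..*
.*.....*..
...***....
Generation 2: 32 live cells
.*..****..
....*.....
..*..***..
..**..***.
........*.
........**
***...***.
**.....**.
..**.**...
Generation 3: 28 live cells
...*...*..
.**.....*.
.*....**..
.*..*.*..*
..**..*.*.
*.*...*.*.
.*........
....*....*
*..***..*.
Generation 4: 32 live cells
.*.*...**.
*..*......
...*.....*
*...*....*
*...*.....
*....**.**
*.**.*.***
***.....**
........**
Population at generation 4: 32

Answer: 32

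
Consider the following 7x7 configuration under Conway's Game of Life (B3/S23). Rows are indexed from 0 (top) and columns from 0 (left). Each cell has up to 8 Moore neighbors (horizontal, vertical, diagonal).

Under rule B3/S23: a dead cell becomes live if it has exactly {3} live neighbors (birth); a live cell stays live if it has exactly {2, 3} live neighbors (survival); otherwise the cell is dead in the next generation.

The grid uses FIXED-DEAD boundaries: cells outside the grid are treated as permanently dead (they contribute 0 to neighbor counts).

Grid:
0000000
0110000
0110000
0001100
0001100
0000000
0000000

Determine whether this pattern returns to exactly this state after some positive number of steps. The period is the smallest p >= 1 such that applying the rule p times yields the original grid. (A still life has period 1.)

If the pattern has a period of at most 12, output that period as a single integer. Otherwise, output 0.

Simulating and comparing each generation to the original:
Gen 0 (original, given above): 8 live cells
Gen 1: 6 live cells, differs from original
Gen 2: 8 live cells, MATCHES original -> period = 2

Answer: 2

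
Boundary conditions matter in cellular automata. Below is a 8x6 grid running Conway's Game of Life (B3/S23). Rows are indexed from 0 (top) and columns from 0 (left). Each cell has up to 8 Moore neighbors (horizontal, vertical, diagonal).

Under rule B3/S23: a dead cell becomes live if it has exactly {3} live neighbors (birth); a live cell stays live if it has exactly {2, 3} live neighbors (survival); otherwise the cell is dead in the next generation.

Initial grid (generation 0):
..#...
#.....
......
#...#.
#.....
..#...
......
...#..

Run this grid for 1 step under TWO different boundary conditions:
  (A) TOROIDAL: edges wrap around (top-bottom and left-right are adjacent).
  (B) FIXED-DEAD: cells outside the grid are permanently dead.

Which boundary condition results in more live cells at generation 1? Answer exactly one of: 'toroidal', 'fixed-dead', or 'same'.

Under TOROIDAL boundary, generation 1:
......
......
.....#
.....#
.#...#
......
......
......
Population = 4

Under FIXED-DEAD boundary, generation 1:
......
......
......
......
.#....
......
......
......
Population = 1

Comparison: toroidal=4, fixed-dead=1 -> toroidal

Answer: toroidal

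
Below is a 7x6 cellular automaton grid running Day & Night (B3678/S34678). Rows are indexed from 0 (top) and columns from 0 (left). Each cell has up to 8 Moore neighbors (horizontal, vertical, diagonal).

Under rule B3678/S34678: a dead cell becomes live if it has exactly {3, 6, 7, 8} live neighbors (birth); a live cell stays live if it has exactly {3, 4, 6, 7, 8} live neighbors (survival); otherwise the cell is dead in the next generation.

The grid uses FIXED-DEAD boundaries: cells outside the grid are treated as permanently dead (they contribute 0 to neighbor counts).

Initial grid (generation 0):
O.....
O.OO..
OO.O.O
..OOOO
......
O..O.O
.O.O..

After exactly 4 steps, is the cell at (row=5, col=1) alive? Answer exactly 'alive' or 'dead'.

Answer: alive

Derivation:
Simulating step by step:
Generation 0 (given above): 17 live cells
Generation 1: 17 live cells
.O....
O.O.O.
.OO.O.
.OOOO.
..O..O
..O.O.
..O.O.
Generation 2: 12 live cells
......
..O...
O..OOO
.O..OO
..OO..
.O...O
......
Generation 3: 12 live cells
......
...OO.
.OOOOO
.....O
.OO..O
..O...
......
Generation 4: 8 live cells
......
...OOO
..OO.O
.....O
......
.O....
......

Cell (5,1) at generation 4: 1 -> alive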